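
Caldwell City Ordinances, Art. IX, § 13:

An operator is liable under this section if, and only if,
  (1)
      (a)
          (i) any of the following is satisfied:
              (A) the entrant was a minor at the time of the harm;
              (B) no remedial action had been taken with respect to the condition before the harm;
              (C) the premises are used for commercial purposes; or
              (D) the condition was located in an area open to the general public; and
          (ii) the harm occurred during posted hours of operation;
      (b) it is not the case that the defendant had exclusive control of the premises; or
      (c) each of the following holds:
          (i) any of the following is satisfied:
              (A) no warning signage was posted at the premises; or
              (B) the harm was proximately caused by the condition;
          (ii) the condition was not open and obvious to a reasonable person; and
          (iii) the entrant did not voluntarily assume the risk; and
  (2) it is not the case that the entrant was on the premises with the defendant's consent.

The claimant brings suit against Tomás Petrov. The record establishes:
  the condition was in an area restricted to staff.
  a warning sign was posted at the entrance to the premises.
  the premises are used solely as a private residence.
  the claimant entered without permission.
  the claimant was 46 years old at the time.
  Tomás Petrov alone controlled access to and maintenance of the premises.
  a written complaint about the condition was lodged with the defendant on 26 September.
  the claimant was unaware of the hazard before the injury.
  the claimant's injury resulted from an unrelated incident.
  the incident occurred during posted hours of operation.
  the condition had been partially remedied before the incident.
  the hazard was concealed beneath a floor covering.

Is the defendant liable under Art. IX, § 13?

No — not liable.

(A) entrant a minor — fails.
(B) no remedial action — not satisfied.
(C) commercial use — not met.
(D) public area — not satisfied.
(i) = F OR F OR F OR F = false.
(ii) during posted hours — satisfied.
(a): F AND T → false.
(b) not (exclusive control) — not satisfied.
(A) no signage posted — fails.
(B) proximate cause — fails.
(i): F OR F → false.
(ii) not open/obvious — met.
(iii) no assumed risk — satisfied.
(c) = F AND T AND T = false.
(1): F OR F OR F → false.
(2) not (consent to enter) — satisfied.
Overall = F AND T = false.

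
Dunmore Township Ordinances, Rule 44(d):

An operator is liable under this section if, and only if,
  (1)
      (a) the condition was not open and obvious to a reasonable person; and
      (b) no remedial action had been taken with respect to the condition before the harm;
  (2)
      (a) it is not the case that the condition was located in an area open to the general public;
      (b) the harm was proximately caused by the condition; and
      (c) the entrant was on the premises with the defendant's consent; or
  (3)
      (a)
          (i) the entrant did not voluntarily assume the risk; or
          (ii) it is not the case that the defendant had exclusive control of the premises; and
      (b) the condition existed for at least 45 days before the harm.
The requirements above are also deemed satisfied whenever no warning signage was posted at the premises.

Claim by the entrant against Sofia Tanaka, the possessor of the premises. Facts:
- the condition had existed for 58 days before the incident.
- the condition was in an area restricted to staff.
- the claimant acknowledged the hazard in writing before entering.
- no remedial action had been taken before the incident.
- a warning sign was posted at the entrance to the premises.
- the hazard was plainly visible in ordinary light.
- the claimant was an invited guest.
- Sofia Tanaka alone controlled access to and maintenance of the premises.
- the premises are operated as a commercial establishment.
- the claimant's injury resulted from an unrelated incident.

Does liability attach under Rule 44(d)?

No — not liable.

(a) not open/obvious — fails.
(b) no remedial action — holds.
(1): F AND T → false.
(a) not (public area) — satisfied.
(b) proximate cause — not satisfied.
(c) consent to enter — met.
(2): T AND F AND T → false.
(i) no assumed risk — fails.
(ii) not (exclusive control) — fails.
(a): F OR F → false.
(b) condition ≥45 days old — satisfied.
(3): F AND T → false.
Overall: F OR F OR F → false.
Exception (no signage posted) — not satisfied.
Result: main false OR exception false → false.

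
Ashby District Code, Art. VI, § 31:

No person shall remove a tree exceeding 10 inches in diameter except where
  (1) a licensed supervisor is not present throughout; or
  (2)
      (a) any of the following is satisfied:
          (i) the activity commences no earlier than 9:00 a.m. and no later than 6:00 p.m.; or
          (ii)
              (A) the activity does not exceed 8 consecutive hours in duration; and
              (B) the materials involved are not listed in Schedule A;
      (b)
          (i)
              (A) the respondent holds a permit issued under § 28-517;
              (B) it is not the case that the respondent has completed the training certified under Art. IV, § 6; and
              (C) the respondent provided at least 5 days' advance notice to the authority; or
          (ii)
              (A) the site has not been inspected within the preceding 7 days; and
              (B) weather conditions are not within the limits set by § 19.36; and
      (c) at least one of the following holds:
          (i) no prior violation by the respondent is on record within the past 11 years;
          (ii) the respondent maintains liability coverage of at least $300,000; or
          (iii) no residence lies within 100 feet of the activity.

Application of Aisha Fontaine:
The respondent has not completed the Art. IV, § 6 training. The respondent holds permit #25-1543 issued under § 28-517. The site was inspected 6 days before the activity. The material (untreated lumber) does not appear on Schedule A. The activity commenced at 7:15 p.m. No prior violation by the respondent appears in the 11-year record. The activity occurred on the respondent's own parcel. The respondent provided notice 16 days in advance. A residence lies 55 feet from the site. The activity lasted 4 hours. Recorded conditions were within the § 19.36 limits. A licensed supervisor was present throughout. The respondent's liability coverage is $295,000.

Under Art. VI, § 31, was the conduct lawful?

Yes — lawful.

(1) not (supervisor present) — not met.
(i) start within hours — not met.
(A) ≤ 8 hrs duration — met.
(B) not (Schedule A material) — met.
(ii) = T AND T = true.
So (a) is satisfied (F OR T).
(A) holds permit — satisfied.
(B) not (training certified) — met.
(C) ≥5 days' notice — holds.
(i) = T AND T AND T = true.
(A) not (site inspected) — not satisfied.
(B) not (weather ok) — fails.
So (ii) is not satisfied (F AND F).
(b): T OR F → true.
(i) no prior violation — met.
(ii) coverage ≥ $300,000 — not met.
(iii) no residence in 100 ft — not met.
(c) = T OR F OR F = true.
(2): T AND T AND T → true.
So Overall is satisfied (F OR T).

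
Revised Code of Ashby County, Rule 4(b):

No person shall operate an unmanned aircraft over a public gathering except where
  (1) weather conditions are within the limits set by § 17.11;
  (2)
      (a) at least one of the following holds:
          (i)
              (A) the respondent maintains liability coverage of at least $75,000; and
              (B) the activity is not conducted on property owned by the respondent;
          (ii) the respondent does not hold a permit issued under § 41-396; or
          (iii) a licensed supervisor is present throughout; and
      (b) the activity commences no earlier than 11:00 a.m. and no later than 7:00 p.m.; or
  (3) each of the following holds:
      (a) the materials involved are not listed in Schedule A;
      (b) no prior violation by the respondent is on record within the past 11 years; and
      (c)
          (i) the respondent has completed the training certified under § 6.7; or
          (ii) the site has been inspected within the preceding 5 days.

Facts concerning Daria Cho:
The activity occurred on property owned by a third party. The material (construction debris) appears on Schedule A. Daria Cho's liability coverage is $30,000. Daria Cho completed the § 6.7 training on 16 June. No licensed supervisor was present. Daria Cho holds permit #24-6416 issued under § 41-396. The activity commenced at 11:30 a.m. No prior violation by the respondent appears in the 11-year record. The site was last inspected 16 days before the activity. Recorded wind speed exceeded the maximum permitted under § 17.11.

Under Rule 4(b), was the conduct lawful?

(1) weather ok — fails.
(A) coverage ≥ $75,000 — not met.
(B) not (own property) — met.
So (i) is not satisfied (F AND T).
(ii) not (holds permit) — not satisfied.
(iii) supervisor present — not met.
(a) = F OR F OR F = false.
(b) start within hours — satisfied.
(2): F AND T → false.
(a) not (Schedule A material) — fails.
(b) no prior violation — met.
(i) training certified — satisfied.
(ii) site inspected — not satisfied.
(c): T OR F → true.
(3) = F AND T AND T = false.
So Overall is not satisfied (F OR F OR F).

No — unlawful.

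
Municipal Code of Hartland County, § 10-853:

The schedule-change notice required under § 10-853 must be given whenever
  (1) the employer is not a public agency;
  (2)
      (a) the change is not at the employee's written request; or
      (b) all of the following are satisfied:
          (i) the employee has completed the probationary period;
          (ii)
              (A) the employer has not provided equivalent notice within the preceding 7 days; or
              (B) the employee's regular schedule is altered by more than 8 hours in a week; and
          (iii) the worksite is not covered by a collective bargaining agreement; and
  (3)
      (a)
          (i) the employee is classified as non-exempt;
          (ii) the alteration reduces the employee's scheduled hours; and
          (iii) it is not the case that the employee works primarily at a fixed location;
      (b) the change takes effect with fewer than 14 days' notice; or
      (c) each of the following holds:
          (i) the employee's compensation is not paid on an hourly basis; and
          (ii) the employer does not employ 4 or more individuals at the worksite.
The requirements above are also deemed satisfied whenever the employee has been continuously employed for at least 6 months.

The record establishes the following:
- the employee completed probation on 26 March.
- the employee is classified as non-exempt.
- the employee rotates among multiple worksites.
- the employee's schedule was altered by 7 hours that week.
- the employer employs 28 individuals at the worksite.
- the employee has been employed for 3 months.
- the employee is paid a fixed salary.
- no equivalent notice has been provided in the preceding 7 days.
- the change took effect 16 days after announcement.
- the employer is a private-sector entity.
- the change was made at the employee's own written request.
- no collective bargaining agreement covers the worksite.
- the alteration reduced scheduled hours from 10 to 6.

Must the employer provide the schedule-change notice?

(1) not (public agency) — satisfied.
(a) not employee-requested — fails.
(i) past probation — satisfied.
(A) no recent notice — holds.
(B) schedule shift > 8h — not met.
(ii) = T OR F = true.
(iii) no CBA — met.
(b): T AND T AND T → true.
(2) = F OR T = true.
(i) non-exempt — holds.
(ii) hours reduced — satisfied.
(iii) not (fixed location) — met.
(a): T AND T AND T → true.
(b) < 14 days' notice — not satisfied.
(i) not (hourly-paid) — holds.
(ii) not (≥ 4 at site) — not satisfied.
So (c) is not satisfied (T AND F).
(3): T OR F OR F → true.
Overall = T AND T AND T = true.
Exception (tenure ≥ 6 mo.) — not satisfied.
Result: main true OR exception false → true.

Yes — required.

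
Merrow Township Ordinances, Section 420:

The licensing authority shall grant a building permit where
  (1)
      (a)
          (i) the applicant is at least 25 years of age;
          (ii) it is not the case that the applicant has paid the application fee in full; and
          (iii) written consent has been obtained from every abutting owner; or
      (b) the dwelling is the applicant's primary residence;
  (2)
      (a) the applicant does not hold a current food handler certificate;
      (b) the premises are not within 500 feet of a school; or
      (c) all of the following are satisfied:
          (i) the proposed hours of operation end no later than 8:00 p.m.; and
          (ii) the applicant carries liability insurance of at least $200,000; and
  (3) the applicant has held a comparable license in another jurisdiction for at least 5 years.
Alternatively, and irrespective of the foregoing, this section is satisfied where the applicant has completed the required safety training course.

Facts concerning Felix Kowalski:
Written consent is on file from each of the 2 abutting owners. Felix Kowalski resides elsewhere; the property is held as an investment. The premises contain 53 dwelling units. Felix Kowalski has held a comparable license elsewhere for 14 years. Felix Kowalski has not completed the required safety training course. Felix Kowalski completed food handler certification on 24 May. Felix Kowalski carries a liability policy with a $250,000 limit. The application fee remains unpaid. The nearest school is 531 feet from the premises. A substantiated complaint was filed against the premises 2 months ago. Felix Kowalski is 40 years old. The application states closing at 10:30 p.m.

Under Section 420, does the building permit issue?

(i) age ≥ 25 — satisfied.
(ii) not (fee paid) — holds.
(iii) all abutters consent — met.
(a): T AND T AND T → true.
(b) primary residence — not met.
(1): T OR F → true.
(a) not (food handler cert.) — fails.
(b) ≥500 ft from school — met.
(i) closes by 8 p.m. — fails.
(ii) insurance ≥ $200,000 — met.
So (c) is not satisfied (F AND T).
(2): F OR T OR F → true.
(3) prior license ≥ 5 yr — holds.
Overall = T AND T AND T = true.
Exception (safety training) — not satisfied.
Result: main true OR exception false → true.

Yes — granted.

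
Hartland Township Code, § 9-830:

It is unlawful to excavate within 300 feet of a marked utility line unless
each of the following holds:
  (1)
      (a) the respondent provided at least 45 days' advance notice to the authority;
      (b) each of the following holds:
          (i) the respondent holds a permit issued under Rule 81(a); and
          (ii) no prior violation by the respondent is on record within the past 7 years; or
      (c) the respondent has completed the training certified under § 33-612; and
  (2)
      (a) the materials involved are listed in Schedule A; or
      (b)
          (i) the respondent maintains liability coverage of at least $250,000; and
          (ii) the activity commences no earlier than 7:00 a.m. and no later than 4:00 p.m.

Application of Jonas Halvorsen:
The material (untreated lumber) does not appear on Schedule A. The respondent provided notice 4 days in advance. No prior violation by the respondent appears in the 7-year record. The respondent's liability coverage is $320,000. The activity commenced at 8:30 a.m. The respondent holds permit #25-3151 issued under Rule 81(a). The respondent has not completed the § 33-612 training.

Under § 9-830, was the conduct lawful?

Yes — lawful.

(a) ≥45 days' notice — not met.
(i) holds permit — met.
(ii) no prior violation — holds.
So (b) is satisfied (T AND T).
(c) training certified — fails.
(1): F OR T OR F → true.
(a) Schedule A material — not met.
(i) coverage ≥ $250,000 — holds.
(ii) start within hours — met.
So (b) is satisfied (T AND T).
So (2) is satisfied (F OR T).
Overall = T AND T = true.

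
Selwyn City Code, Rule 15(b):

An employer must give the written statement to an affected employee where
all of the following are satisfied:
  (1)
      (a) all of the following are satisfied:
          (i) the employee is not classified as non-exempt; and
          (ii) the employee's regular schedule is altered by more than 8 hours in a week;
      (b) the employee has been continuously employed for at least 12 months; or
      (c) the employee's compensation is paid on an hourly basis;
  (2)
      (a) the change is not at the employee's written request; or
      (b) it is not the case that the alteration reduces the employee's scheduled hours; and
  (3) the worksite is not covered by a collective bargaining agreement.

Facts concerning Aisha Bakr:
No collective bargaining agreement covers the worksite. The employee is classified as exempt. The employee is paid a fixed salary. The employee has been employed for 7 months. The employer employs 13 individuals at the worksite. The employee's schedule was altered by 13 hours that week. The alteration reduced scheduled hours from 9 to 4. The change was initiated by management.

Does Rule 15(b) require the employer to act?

(i) not (non-exempt) — satisfied.
(ii) schedule shift > 8h — met.
(a) = T AND T = true.
(b) tenure ≥ 12 mo. — fails.
(c) hourly-paid — not met.
(1) = T OR F OR F = true.
(a) not employee-requested — satisfied.
(b) not (hours reduced) — fails.
(2) = T OR F = true.
(3) no CBA — satisfied.
Overall = T AND T AND T = true.

Yes — required.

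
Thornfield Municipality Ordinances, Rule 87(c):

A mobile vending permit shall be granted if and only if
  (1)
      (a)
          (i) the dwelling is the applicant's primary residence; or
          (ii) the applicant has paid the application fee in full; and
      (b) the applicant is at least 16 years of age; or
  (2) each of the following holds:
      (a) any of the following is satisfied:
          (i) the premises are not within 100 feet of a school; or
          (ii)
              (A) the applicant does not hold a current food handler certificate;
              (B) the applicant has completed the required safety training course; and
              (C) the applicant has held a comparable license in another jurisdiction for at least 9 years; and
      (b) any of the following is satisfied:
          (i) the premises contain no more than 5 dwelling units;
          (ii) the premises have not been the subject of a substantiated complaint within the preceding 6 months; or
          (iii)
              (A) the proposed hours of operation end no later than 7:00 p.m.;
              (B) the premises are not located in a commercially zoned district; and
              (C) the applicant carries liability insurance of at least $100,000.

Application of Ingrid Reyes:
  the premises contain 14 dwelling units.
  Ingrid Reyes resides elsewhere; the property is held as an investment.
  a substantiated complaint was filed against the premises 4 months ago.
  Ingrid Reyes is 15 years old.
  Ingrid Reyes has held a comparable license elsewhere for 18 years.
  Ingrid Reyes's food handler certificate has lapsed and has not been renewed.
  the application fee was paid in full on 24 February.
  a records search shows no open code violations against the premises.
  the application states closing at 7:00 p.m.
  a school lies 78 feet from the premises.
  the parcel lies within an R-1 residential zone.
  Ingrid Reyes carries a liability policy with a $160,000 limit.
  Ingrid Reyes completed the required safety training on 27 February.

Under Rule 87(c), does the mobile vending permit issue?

(i) primary residence — fails.
(ii) fee paid — satisfied.
So (a) is satisfied (F OR T).
(b) age ≥ 16 — not satisfied.
So (1) is not satisfied (T AND F).
(i) ≥100 ft from school — not met.
(A) not (food handler cert.) — met.
(B) safety training — met.
(C) prior license ≥ 9 yr — holds.
(ii) = T AND T AND T = true.
(a) = F OR T = true.
(i) ≤ 5 units — fails.
(ii) no complaint in 6 mo. — not met.
(A) closes by 7 p.m. — holds.
(B) not (commercially zoned) — satisfied.
(C) insurance ≥ $100,000 — met.
(iii) = T AND T AND T = true.
So (b) is satisfied (F OR F OR T).
So (2) is satisfied (T AND T).
So Overall is satisfied (F OR T).

Yes — granted.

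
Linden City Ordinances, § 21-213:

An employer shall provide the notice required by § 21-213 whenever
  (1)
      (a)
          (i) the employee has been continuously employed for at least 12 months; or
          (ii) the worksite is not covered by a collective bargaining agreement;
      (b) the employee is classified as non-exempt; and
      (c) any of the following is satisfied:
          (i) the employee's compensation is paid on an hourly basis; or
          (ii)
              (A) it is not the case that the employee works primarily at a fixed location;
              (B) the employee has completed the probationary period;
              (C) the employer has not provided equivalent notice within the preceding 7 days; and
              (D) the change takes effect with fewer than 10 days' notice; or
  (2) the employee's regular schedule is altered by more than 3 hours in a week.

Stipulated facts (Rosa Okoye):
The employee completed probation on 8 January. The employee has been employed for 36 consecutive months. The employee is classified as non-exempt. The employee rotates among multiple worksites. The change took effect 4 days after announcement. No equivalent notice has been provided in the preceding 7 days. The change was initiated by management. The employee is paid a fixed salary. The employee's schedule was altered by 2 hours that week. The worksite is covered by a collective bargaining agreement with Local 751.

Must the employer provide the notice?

Yes — required.

(i) tenure ≥ 12 mo. — met.
(ii) no CBA — not met.
(a) = T OR F = true.
(b) non-exempt — holds.
(i) hourly-paid — not met.
(A) not (fixed location) — satisfied.
(B) past probation — met.
(C) no recent notice — satisfied.
(D) < 10 days' notice — holds.
(ii): T AND T AND T AND T → true.
(c) = F OR T = true.
(1) = T AND T AND T = true.
(2) schedule shift > 3h — not satisfied.
So Overall is satisfied (T OR F).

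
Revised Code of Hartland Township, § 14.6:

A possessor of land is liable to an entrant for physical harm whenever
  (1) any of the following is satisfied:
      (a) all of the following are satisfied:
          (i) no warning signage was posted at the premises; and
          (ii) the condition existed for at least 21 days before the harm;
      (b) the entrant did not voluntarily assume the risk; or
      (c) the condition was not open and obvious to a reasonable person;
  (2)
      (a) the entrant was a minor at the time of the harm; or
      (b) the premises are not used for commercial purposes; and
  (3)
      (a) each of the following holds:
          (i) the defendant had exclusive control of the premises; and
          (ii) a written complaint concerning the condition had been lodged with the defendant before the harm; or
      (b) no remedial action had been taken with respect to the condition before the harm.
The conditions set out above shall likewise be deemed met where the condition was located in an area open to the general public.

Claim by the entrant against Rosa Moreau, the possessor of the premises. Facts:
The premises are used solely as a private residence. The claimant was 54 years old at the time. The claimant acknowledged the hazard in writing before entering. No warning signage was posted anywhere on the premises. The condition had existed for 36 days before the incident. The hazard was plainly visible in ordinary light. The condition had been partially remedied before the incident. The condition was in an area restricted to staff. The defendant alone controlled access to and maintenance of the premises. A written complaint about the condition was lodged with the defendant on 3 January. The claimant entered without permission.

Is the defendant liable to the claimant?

(i) no signage posted — satisfied.
(ii) condition ≥21 days old — satisfied.
So (a) is satisfied (T AND T).
(b) no assumed risk — not satisfied.
(c) not open/obvious — fails.
(1) = T OR F OR F = true.
(a) entrant a minor — not satisfied.
(b) not (commercial use) — satisfied.
(2) = F OR T = true.
(i) exclusive control — satisfied.
(ii) complaint lodged — holds.
(a): T AND T → true.
(b) no remedial action — not satisfied.
(3): T OR F → true.
Overall = T AND T AND T = true.
Exception (public area) — not satisfied.
Result: main true OR exception false → true.

Yes — liable.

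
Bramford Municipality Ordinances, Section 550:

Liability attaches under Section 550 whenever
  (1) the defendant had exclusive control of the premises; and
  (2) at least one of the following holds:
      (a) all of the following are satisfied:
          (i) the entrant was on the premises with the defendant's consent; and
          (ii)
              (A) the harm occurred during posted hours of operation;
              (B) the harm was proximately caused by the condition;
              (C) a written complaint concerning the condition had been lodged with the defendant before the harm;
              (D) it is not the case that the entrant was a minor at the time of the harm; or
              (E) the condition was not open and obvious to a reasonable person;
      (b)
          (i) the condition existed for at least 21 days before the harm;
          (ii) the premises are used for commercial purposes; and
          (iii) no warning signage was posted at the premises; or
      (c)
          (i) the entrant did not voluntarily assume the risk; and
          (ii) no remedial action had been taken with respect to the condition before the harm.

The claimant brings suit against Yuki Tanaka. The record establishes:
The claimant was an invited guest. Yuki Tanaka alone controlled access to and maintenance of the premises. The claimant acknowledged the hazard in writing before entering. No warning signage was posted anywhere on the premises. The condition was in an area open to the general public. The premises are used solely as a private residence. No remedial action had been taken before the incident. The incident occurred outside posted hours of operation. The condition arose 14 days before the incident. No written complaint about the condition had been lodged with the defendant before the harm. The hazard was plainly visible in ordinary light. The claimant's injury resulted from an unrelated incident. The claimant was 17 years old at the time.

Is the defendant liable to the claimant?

(1) exclusive control — satisfied.
(i) consent to enter — satisfied.
(A) during posted hours — not met.
(B) proximate cause — not satisfied.
(C) complaint lodged — not met.
(D) not (entrant a minor) — not met.
(E) not open/obvious — not met.
(ii): F OR F OR F OR F OR F → false.
(a): T AND F → false.
(i) condition ≥21 days old — not met.
(ii) commercial use — not satisfied.
(iii) no signage posted — holds.
(b) = F AND F AND T = false.
(i) no assumed risk — fails.
(ii) no remedial action — satisfied.
So (c) is not satisfied (F AND T).
(2): F OR F OR F → false.
So Overall is not satisfied (T AND F).

No — not liable.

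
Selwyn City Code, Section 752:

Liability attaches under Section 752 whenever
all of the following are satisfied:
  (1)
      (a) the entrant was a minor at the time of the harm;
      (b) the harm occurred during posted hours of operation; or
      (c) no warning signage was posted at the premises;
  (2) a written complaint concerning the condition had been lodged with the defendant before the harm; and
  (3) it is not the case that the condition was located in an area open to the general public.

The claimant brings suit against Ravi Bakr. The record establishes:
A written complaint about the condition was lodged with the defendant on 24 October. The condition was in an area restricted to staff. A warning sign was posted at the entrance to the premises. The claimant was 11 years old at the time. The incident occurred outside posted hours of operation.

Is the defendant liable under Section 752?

(a) entrant a minor — met.
(b) during posted hours — not satisfied.
(c) no signage posted — not met.
(1) = T OR F OR F = true.
(2) complaint lodged — satisfied.
(3) not (public area) — satisfied.
Overall: T AND T AND T → true.

Yes — liable.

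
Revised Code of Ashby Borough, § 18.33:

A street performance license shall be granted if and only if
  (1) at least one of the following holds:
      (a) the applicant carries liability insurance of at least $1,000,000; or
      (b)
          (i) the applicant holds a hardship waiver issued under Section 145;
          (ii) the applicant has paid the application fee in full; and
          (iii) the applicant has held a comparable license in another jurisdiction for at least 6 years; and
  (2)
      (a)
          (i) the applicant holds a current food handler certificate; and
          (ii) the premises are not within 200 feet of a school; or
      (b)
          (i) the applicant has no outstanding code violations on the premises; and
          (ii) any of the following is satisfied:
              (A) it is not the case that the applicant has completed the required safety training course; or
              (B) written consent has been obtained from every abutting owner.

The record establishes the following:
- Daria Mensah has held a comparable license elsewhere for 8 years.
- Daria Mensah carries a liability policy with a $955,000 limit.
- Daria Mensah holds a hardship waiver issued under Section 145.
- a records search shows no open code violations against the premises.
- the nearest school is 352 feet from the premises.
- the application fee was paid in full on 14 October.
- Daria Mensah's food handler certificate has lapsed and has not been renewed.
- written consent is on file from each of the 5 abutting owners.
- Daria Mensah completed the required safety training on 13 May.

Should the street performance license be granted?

Yes — granted.

(a) insurance ≥ $1,000,000 — not met.
(i) hardship waiver — met.
(ii) fee paid — satisfied.
(iii) prior license ≥ 6 yr — holds.
(b): T AND T AND T → true.
(1) = F OR T = true.
(i) food handler cert. — not satisfied.
(ii) ≥200 ft from school — holds.
(a): F AND T → false.
(i) no code violations — satisfied.
(A) not (safety training) — fails.
(B) all abutters consent — met.
So (ii) is satisfied (F OR T).
(b): T AND T → true.
So (2) is satisfied (F OR T).
Overall: T AND T → true.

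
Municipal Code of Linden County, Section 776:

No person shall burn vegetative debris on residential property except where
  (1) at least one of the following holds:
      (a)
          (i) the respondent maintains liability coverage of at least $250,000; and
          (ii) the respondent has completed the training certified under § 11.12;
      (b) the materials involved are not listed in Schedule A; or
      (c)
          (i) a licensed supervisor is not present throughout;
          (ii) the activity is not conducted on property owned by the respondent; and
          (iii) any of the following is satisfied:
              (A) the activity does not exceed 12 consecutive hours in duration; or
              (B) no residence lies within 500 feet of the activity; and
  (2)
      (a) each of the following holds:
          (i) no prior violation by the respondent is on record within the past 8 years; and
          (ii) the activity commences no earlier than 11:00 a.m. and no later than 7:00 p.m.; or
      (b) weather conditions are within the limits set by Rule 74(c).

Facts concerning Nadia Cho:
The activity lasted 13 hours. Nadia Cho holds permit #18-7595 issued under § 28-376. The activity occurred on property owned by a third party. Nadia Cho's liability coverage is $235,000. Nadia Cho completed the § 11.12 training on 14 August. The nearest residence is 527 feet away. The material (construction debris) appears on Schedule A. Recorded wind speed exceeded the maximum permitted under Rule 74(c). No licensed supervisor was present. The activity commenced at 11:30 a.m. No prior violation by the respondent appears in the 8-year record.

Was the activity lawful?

(i) coverage ≥ $250,000 — not satisfied.
(ii) training certified — satisfied.
(a) = F AND T = false.
(b) not (Schedule A material) — not satisfied.
(i) not (supervisor present) — satisfied.
(ii) not (own property) — holds.
(A) ≤ 12 hrs duration — fails.
(B) no residence in 500 ft — holds.
(iii): F OR T → true.
So (c) is satisfied (T AND T AND T).
(1): F OR F OR T → true.
(i) no prior violation — holds.
(ii) start within hours — satisfied.
So (a) is satisfied (T AND T).
(b) weather ok — not met.
(2) = T OR F = true.
Overall: T AND T → true.

Yes — lawful.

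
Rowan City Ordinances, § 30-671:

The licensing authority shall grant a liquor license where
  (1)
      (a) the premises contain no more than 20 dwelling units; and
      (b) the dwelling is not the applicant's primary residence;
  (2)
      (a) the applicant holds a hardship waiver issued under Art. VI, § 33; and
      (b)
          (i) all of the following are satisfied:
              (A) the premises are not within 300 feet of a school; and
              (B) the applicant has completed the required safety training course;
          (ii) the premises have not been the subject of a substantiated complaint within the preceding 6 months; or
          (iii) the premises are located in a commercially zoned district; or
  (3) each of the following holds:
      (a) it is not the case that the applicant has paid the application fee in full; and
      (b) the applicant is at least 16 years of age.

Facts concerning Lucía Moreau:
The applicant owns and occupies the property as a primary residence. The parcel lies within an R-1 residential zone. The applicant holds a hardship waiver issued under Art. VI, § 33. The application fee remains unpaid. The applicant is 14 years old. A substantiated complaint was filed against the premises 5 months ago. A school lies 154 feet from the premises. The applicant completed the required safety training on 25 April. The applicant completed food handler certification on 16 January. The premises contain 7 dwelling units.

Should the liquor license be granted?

(a) ≤ 20 units — satisfied.
(b) not (primary residence) — fails.
So (1) is not satisfied (T AND F).
(a) hardship waiver — satisfied.
(A) ≥300 ft from school — fails.
(B) safety training — satisfied.
(i) = F AND T = false.
(ii) no complaint in 6 mo. — not satisfied.
(iii) commercially zoned — not met.
So (b) is not satisfied (F OR F OR F).
So (2) is not satisfied (T AND F).
(a) not (fee paid) — satisfied.
(b) age ≥ 16 — not met.
So (3) is not satisfied (T AND F).
Overall: F OR F OR F → false.

No — denied.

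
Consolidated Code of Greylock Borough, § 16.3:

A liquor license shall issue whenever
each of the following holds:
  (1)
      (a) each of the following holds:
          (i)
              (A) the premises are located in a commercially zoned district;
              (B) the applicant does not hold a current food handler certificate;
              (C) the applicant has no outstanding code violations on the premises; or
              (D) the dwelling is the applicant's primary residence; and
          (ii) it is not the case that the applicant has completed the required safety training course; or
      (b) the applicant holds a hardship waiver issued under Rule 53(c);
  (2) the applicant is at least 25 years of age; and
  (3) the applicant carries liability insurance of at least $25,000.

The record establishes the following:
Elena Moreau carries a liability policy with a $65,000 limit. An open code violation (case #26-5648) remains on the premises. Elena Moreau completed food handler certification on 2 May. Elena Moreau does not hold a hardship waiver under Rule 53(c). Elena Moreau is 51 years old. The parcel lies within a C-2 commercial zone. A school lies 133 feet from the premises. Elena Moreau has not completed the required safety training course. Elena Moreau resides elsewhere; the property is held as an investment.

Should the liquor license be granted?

(A) commercially zoned — holds.
(B) not (food handler cert.) — fails.
(C) no code violations — fails.
(D) primary residence — not satisfied.
(i): T OR F OR F OR F → true.
(ii) not (safety training) — holds.
(a) = T AND T = true.
(b) hardship waiver — not met.
(1) = T OR F = true.
(2) age ≥ 25 — satisfied.
(3) insurance ≥ $25,000 — met.
So Overall is satisfied (T AND T AND T).

Yes — granted.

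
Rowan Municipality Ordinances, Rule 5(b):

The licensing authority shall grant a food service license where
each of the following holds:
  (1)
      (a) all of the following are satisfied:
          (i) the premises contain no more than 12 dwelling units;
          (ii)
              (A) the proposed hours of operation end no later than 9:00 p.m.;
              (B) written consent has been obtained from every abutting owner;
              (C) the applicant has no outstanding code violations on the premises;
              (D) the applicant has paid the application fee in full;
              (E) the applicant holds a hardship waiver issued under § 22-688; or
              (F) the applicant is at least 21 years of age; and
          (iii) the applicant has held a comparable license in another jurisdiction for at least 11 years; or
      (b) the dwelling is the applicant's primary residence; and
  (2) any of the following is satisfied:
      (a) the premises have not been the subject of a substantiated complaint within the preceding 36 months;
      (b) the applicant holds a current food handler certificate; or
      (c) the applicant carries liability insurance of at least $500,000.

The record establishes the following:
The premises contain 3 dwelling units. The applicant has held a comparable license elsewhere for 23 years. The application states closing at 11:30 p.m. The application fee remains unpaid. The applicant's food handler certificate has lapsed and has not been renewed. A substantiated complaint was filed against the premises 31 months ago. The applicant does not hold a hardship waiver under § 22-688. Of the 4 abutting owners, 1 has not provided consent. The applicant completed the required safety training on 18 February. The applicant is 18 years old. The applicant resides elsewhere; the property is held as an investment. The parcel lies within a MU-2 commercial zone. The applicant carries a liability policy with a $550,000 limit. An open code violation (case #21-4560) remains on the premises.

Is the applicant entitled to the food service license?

No — denied.

(i) ≤ 12 units — met.
(A) closes by 9 p.m. — fails.
(B) all abutters consent — not satisfied.
(C) no code violations — not met.
(D) fee paid — not satisfied.
(E) hardship waiver — not satisfied.
(F) age ≥ 21 — not satisfied.
(ii) = F OR F OR F OR F OR F OR F = false.
(iii) prior license ≥ 11 yr — satisfied.
(a) = T AND F AND T = false.
(b) primary residence — not met.
(1) = F OR F = false.
(a) no complaint in 36 mo. — not met.
(b) food handler cert. — not satisfied.
(c) insurance ≥ $500,000 — met.
(2): F OR F OR T → true.
Overall: F AND T → false.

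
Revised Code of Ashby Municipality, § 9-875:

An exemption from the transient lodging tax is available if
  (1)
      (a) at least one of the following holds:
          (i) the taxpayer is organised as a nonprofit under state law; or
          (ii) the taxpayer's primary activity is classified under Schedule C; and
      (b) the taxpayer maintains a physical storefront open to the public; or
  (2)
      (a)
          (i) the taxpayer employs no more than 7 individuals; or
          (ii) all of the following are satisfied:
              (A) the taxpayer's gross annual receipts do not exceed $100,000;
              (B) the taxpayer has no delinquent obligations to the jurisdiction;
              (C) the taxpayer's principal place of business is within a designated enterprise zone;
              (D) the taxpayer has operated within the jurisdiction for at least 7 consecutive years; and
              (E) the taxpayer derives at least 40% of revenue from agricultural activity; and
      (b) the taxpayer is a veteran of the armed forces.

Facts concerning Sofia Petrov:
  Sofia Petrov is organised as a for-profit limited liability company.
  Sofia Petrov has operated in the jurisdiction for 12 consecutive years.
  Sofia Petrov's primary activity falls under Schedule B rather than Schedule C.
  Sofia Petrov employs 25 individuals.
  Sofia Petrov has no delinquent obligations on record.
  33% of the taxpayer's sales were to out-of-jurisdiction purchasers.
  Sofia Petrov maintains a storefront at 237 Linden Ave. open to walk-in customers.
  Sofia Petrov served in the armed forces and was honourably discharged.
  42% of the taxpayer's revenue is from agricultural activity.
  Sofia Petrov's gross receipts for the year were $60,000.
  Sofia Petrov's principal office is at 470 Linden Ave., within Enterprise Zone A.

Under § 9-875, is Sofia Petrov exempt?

Yes — exempt.

(i) nonprofit — not satisfied.
(ii) Schedule C activity — not satisfied.
So (a) is not satisfied (F OR F).
(b) has storefront — satisfied.
(1) = F AND T = false.
(i) ≤ 7 employees — not met.
(A) receipts ≤ $100,000 — holds.
(B) no delinquency — satisfied.
(C) in enterprise zone — satisfied.
(D) ≥ 7 yrs in jurisdiction — satisfied.
(E) ≥40% agricultural — holds.
So (ii) is satisfied (T AND T AND T AND T AND T).
So (a) is satisfied (F OR T).
(b) veteran — met.
(2) = T AND T = true.
Overall: F OR T → true.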